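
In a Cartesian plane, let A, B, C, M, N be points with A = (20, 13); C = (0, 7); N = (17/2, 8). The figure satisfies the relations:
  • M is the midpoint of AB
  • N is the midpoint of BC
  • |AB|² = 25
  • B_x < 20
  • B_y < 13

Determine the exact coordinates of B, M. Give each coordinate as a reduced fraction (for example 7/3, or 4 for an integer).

1. B_x = 17  [B = 2·N−C = 2·(17/2, 8)−(0, 7)]
2. B_y = 9  [B = 2·N−C = 2·(17/2, 8)−(0, 7)]
   so B = (17, 9)
3. M_x = 37/2  [2·M = A+B = (20, 13)+(17, 9)]
4. M_y = 11  [2·M = A+B = (20, 13)+(17, 9)]
   so M = (37/2, 11)

B = (17, 9)
M = (37/2, 11)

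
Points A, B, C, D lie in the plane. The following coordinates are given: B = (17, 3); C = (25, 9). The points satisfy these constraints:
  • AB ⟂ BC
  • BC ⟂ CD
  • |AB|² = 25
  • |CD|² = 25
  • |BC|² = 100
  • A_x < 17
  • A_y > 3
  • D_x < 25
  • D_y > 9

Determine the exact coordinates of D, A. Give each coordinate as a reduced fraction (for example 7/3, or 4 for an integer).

1. D_x = 22  [[BC ⟂ CD ⇒ 8x+6y-254=0] ∩ [|D−(25, 9)|²=25]]
2. D_y = 13  [[BC ⟂ CD ⇒ 8x+6y-254=0] ∩ [|D−(25, 9)|²=25]]
   so D = (22, 13)
3. A_x = 14  [[AB ⟂ BC ⇒ -8x-6y+154=0] ∩ [|A−(17, 3)|²=25]]
4. A_y = 7  [[AB ⟂ BC ⇒ -8x-6y+154=0] ∩ [|A−(17, 3)|²=25]]
   so A = (14, 7)

D = (22, 13)
A = (14, 7)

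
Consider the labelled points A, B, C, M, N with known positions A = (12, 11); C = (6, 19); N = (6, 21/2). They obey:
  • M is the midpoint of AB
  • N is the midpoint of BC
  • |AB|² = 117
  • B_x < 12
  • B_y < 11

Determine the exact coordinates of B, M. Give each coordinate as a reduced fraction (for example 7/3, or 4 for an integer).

B = (6, 2)
M = (9, 13/2)

1. B_x = 6  [B = 2·N−C = 2·(6, 21/2)−(6, 19)]
2. B_y = 2  [B = 2·N−C = 2·(6, 21/2)−(6, 19)]
   so B = (6, 2)
3. M_x = 9  [2·M = A+B = (12, 11)+(6, 2)]
4. M_y = 13/2  [2·M = A+B = (12, 11)+(6, 2)]
   so M = (9, 13/2)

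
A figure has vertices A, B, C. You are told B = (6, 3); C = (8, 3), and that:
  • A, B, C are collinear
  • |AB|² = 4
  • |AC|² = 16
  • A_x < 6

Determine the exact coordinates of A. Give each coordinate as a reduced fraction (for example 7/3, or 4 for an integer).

1. A_x = 4  [[A, B, C are collinear ⇒ 2y-6=0] ∩ [|A−(6, 3)|²=4]]
2. A_y = 3  [[A, B, C are collinear ⇒ 2y-6=0] ∩ [|A−(6, 3)|²=4]]
   so A = (4, 3)

A = (4, 3)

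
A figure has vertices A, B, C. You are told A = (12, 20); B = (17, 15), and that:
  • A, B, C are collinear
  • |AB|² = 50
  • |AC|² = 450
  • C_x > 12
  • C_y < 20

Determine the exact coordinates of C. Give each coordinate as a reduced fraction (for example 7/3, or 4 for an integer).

1. C_x = 27  [[A, B, C are collinear ⇒ 5x+5y-160=0] ∩ [|C−(12, 20)|²=450]]
2. C_y = 5  [[A, B, C are collinear ⇒ 5x+5y-160=0] ∩ [|C−(12, 20)|²=450]]
   so C = (27, 5)

C = (27, 5)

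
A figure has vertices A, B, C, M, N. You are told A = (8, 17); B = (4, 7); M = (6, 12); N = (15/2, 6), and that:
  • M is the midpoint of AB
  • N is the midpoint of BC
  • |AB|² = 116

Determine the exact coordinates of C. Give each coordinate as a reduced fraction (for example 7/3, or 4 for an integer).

1. C_x = 11  [C = 2·N−B = 2·(15/2, 6)−(4, 7)]
2. C_y = 5  [C = 2·N−B = 2·(15/2, 6)−(4, 7)]
   so C = (11, 5)

C = (11, 5)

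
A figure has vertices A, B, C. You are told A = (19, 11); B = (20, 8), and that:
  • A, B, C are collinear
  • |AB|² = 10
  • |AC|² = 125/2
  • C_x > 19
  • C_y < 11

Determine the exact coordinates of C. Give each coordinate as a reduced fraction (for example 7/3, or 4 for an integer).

C = (43/2, 7/2)

1. C_x = 43/2  [[A, B, C are collinear ⇒ 3x+1y-68=0] ∩ [|C−(19, 11)|²=125/2]]
2. C_y = 7/2  [[A, B, C are collinear ⇒ 3x+1y-68=0] ∩ [|C−(19, 11)|²=125/2]]
   so C = (43/2, 7/2)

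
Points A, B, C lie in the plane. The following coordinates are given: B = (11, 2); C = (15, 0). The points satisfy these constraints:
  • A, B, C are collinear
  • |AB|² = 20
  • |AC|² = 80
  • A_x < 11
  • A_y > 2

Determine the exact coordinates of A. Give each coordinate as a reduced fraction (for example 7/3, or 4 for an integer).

A = (7, 4)

1. A_x = 7  [[A, B, C are collinear ⇒ 2x+4y-30=0] ∩ [|A−(11, 2)|²=20]]
2. A_y = 4  [[A, B, C are collinear ⇒ 2x+4y-30=0] ∩ [|A−(11, 2)|²=20]]
   so A = (7, 4)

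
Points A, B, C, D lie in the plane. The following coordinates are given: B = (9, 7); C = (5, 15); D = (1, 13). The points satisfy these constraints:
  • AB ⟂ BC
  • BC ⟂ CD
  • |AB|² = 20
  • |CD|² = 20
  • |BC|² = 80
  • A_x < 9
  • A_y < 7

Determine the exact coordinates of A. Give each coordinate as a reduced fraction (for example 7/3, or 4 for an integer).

A = (5, 5)

1. A_x = 5  [[AB ⟂ BC ⇒ 4x-8y+20=0] ∩ [|A−(9, 7)|²=20]]
2. A_y = 5  [[AB ⟂ BC ⇒ 4x-8y+20=0] ∩ [|A−(9, 7)|²=20]]
   so A = (5, 5)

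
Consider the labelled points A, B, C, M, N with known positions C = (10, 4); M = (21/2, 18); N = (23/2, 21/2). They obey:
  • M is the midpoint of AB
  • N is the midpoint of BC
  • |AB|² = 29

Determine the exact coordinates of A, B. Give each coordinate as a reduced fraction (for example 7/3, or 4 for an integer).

1. B_x = 13  [B = 2·N−C = 2·(23/2, 21/2)−(10, 4)]
2. B_y = 17  [B = 2·N−C = 2·(23/2, 21/2)−(10, 4)]
   so B = (13, 17)
3. A_x = 8  [A = 2·M−B = 2·(21/2, 18)−(13, 17)]
4. A_y = 19  [A = 2·M−B = 2·(21/2, 18)−(13, 17)]
   so A = (8, 19)

A = (8, 19)
B = (13, 17)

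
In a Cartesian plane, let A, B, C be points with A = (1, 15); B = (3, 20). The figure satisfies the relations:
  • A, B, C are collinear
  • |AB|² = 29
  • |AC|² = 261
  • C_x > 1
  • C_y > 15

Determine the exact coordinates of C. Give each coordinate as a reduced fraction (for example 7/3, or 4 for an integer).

C = (7, 30)

1. C_x = 7  [[A, B, C are collinear ⇒ -5x+2y-25=0] ∩ [|C−(1, 15)|²=261]]
2. C_y = 30  [[A, B, C are collinear ⇒ -5x+2y-25=0] ∩ [|C−(1, 15)|²=261]]
   so C = (7, 30)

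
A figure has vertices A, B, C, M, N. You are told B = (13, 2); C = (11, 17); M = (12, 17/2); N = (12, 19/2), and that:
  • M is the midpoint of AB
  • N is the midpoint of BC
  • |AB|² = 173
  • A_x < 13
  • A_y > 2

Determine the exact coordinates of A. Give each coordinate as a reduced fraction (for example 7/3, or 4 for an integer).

1. A_x = 11  [A = 2·M−B = 2·(12, 17/2)−(13, 2)]
2. A_y = 15  [A = 2·M−B = 2·(12, 17/2)−(13, 2)]
   so A = (11, 15)

A = (11, 15)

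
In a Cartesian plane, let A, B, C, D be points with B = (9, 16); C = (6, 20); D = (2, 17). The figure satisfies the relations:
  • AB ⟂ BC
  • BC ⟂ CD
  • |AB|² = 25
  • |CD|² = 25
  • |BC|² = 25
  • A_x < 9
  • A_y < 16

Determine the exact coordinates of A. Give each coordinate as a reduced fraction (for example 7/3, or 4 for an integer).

1. A_x = 5  [[AB ⟂ BC ⇒ 3x-4y+37=0] ∩ [|A−(9, 16)|²=25]]
2. A_y = 13  [[AB ⟂ BC ⇒ 3x-4y+37=0] ∩ [|A−(9, 16)|²=25]]
   so A = (5, 13)

A = (5, 13)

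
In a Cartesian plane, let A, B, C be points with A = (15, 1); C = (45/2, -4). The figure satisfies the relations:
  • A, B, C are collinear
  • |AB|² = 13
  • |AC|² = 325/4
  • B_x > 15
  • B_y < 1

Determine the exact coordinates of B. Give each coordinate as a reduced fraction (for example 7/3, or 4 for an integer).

B = (18, -1)

1. B_x = 18  [[A, B, C are collinear ⇒ -5x-15/2y+165/2=0] ∩ [|B−(15, 1)|²=13]]
2. B_y = -1  [[A, B, C are collinear ⇒ -5x-15/2y+165/2=0] ∩ [|B−(15, 1)|²=13]]
   so B = (18, -1)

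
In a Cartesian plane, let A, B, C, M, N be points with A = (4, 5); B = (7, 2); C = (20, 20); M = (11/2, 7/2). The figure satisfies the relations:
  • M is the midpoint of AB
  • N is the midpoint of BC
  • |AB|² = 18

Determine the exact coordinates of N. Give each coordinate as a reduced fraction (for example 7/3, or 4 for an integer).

1. N_x = 27/2  [2·N = B+C = (7, 2)+(20, 20)]
2. N_y = 11  [2·N = B+C = (7, 2)+(20, 20)]
   so N = (27/2, 11)

N = (27/2, 11)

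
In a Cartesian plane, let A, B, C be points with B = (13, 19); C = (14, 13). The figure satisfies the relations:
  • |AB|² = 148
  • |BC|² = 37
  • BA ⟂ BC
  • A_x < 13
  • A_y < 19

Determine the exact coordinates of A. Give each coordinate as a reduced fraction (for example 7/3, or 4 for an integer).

A = (1, 17)

1. A_x = 1  [[BA ⟂ BC ⇒ 1x-6y+101=0] ∩ [|A−(13, 19)|²=148]]
2. A_y = 17  [[BA ⟂ BC ⇒ 1x-6y+101=0] ∩ [|A−(13, 19)|²=148]]
   so A = (1, 17)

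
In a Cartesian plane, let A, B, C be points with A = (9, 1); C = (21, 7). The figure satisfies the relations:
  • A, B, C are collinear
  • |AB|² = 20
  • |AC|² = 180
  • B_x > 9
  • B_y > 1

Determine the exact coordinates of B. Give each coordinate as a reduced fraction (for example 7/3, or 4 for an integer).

B = (13, 3)

1. B_x = 13  [[A, B, C are collinear ⇒ 6x-12y-42=0] ∩ [|B−(9, 1)|²=20]]
2. B_y = 3  [[A, B, C are collinear ⇒ 6x-12y-42=0] ∩ [|B−(9, 1)|²=20]]
   so B = (13, 3)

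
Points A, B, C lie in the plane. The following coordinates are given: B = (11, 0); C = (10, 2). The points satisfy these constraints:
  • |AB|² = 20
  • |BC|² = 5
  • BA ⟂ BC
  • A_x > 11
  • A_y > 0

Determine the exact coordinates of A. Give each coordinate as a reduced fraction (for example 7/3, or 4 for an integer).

1. A_x = 15  [[BA ⟂ BC ⇒ -1x+2y+11=0] ∩ [|A−(11, 0)|²=20]]
2. A_y = 2  [[BA ⟂ BC ⇒ -1x+2y+11=0] ∩ [|A−(11, 0)|²=20]]
   so A = (15, 2)

A = (15, 2)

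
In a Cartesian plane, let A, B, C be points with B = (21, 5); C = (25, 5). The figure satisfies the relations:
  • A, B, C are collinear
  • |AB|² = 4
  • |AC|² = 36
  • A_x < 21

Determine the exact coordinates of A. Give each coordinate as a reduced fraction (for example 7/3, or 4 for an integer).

1. A_x = 19  [[A, B, C are collinear ⇒ 4y-20=0] ∩ [|A−(21, 5)|²=4]]
2. A_y = 5  [[A, B, C are collinear ⇒ 4y-20=0] ∩ [|A−(21, 5)|²=4]]
   so A = (19, 5)

A = (19, 5)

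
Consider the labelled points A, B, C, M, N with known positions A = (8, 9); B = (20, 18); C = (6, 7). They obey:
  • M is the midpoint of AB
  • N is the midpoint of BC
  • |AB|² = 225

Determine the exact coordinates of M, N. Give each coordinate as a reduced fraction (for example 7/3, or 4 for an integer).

1. M_x = 14  [2·M = A+B = (8, 9)+(20, 18)]
2. M_y = 27/2  [2·M = A+B = (8, 9)+(20, 18)]
   so M = (14, 27/2)
3. N_x = 13  [2·N = B+C = (20, 18)+(6, 7)]
4. N_y = 25/2  [2·N = B+C = (20, 18)+(6, 7)]
   so N = (13, 25/2)

M = (14, 27/2)
N = (13, 25/2)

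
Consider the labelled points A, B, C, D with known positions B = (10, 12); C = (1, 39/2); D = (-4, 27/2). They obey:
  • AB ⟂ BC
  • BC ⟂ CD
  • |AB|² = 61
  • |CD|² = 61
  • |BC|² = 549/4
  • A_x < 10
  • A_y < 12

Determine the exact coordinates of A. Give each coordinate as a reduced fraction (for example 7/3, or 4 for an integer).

A = (5, 6)

1. A_x = 5  [[AB ⟂ BC ⇒ 9x-15/2y=0] ∩ [|A−(10, 12)|²=61]]
2. A_y = 6  [[AB ⟂ BC ⇒ 9x-15/2y=0] ∩ [|A−(10, 12)|²=61]]
   so A = (5, 6)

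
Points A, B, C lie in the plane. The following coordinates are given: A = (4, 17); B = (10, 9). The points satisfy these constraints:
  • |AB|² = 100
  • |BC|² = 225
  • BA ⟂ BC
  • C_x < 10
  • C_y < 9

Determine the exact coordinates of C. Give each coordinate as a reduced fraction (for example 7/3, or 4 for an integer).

C = (-2, 0)

1. C_x = -2  [[BA ⟂ BC ⇒ -6x+8y-12=0] ∩ [|C−(10, 9)|²=225]]
2. C_y = 0  [[BA ⟂ BC ⇒ -6x+8y-12=0] ∩ [|C−(10, 9)|²=225]]
   so C = (-2, 0)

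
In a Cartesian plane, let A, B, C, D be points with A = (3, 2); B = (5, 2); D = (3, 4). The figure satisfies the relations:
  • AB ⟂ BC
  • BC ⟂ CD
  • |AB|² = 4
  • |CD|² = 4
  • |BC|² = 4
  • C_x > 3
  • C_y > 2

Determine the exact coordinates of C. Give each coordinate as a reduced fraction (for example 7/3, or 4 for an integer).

1. C_x = 5  [[AB ⟂ BC ⇒ 2x-10=0] ∩ [|C−(3, 4)|²=4]]
2. C_y = 4  [[AB ⟂ BC ⇒ 2x-10=0] ∩ [|C−(3, 4)|²=4]]
   so C = (5, 4)

C = (5, 4)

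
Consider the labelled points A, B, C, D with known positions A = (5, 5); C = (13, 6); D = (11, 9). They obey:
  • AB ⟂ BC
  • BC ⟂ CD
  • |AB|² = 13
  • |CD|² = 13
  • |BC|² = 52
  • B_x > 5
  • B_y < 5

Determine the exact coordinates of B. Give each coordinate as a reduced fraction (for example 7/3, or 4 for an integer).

1. B_x = 7  [[BC ⟂ CD ⇒ 2x-3y-8=0] ∩ [|B−(5, 5)|²=13]]
2. B_y = 2  [[BC ⟂ CD ⇒ 2x-3y-8=0] ∩ [|B−(5, 5)|²=13]]
   so B = (7, 2)

B = (7, 2)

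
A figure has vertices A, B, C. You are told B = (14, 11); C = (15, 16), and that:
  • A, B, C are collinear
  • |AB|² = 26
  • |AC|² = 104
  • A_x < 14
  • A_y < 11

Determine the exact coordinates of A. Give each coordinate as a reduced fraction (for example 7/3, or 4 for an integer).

A = (13, 6)

1. A_x = 13  [[A, B, C are collinear ⇒ -5x+1y+59=0] ∩ [|A−(14, 11)|²=26]]
2. A_y = 6  [[A, B, C are collinear ⇒ -5x+1y+59=0] ∩ [|A−(14, 11)|²=26]]
   so A = (13, 6)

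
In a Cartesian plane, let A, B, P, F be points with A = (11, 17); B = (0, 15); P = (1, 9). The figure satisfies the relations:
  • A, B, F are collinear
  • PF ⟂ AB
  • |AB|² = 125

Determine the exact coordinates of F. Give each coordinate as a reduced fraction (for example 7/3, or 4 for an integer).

F = (-11/125, 1873/125)

1. F_x = -11/125  [[A, B, F are collinear ⇒ 2x-11y+165=0] ∩ [PF ⟂ AB ⇒ -11x-2y+29=0]]
2. F_y = 1873/125  [[A, B, F are collinear ⇒ 2x-11y+165=0] ∩ [PF ⟂ AB ⇒ -11x-2y+29=0]]
   so F = (-11/125, 1873/125)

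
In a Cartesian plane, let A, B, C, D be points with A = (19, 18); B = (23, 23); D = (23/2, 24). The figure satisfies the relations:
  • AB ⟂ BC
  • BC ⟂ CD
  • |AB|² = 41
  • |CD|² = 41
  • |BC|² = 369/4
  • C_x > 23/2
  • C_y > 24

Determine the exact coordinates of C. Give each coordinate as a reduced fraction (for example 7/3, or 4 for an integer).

C = (31/2, 29)

1. C_x = 31/2  [[AB ⟂ BC ⇒ 4x+5y-207=0] ∩ [|C−(23/2, 24)|²=41]]
2. C_y = 29  [[AB ⟂ BC ⇒ 4x+5y-207=0] ∩ [|C−(23/2, 24)|²=41]]
   so C = (31/2, 29)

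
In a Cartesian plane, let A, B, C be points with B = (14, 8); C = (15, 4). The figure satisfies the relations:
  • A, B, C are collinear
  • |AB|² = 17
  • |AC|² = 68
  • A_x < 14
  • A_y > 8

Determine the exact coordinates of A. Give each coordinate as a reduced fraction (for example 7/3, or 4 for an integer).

A = (13, 12)

1. A_x = 13  [[A, B, C are collinear ⇒ 4x+1y-64=0] ∩ [|A−(14, 8)|²=17]]
2. A_y = 12  [[A, B, C are collinear ⇒ 4x+1y-64=0] ∩ [|A−(14, 8)|²=17]]
   so A = (13, 12)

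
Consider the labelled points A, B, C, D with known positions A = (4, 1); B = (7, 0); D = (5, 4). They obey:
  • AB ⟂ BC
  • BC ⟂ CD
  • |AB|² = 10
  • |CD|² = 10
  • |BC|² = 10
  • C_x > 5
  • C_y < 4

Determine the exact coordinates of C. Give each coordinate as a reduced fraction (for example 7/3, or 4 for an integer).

C = (8, 3)

1. C_x = 8  [[AB ⟂ BC ⇒ 3x-1y-21=0] ∩ [|C−(5, 4)|²=10]]
2. C_y = 3  [[AB ⟂ BC ⇒ 3x-1y-21=0] ∩ [|C−(5, 4)|²=10]]
   so C = (8, 3)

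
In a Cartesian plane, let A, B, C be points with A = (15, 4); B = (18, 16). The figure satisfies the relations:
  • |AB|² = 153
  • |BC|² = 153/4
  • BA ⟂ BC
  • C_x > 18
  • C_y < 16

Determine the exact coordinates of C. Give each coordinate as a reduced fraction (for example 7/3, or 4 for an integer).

1. C_x = 24  [[BA ⟂ BC ⇒ -3x-12y+246=0] ∩ [|C−(18, 16)|²=153/4]]
2. C_y = 29/2  [[BA ⟂ BC ⇒ -3x-12y+246=0] ∩ [|C−(18, 16)|²=153/4]]
   so C = (24, 29/2)

C = (24, 29/2)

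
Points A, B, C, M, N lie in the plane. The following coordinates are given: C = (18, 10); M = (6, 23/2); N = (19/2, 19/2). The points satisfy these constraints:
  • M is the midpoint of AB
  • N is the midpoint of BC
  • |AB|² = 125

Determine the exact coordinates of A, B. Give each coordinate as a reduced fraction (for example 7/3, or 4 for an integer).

A = (11, 14)
B = (1, 9)

1. B_x = 1  [B = 2·N−C = 2·(19/2, 19/2)−(18, 10)]
2. B_y = 9  [B = 2·N−C = 2·(19/2, 19/2)−(18, 10)]
   so B = (1, 9)
3. A_x = 11  [A = 2·M−B = 2·(6, 23/2)−(1, 9)]
4. A_y = 14  [A = 2·M−B = 2·(6, 23/2)−(1, 9)]
   so A = (11, 14)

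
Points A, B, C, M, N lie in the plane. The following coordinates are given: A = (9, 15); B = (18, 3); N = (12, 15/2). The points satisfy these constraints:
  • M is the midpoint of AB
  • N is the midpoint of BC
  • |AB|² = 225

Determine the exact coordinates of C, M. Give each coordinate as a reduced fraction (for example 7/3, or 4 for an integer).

C = (6, 12)
M = (27/2, 9)

1. M_x = 27/2  [2·M = A+B = (9, 15)+(18, 3)]
2. M_y = 9  [2·M = A+B = (9, 15)+(18, 3)]
   so M = (27/2, 9)
3. C_x = 6  [C = 2·N−B = 2·(12, 15/2)−(18, 3)]
4. C_y = 12  [C = 2·N−B = 2·(12, 15/2)−(18, 3)]
   so C = (6, 12)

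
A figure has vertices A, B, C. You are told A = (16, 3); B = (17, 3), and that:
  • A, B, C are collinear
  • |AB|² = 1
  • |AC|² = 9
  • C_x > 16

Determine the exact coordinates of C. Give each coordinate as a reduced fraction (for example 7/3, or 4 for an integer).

1. C_x = 19  [[A, B, C are collinear ⇒ 1y-3=0] ∩ [|C−(16, 3)|²=9]]
2. C_y = 3  [[A, B, C are collinear ⇒ 1y-3=0] ∩ [|C−(16, 3)|²=9]]
   so C = (19, 3)

C = (19, 3)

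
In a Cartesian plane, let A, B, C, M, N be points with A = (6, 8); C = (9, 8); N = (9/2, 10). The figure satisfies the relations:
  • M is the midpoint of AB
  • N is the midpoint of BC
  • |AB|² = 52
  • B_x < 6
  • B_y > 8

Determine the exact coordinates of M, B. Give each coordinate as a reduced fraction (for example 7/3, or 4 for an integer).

1. B_x = 0  [B = 2·N−C = 2·(9/2, 10)−(9, 8)]
2. B_y = 12  [B = 2·N−C = 2·(9/2, 10)−(9, 8)]
   so B = (0, 12)
3. M_x = 3  [2·M = A+B = (6, 8)+(0, 12)]
4. M_y = 10  [2·M = A+B = (6, 8)+(0, 12)]
   so M = (3, 10)

M = (3, 10)
B = (0, 12)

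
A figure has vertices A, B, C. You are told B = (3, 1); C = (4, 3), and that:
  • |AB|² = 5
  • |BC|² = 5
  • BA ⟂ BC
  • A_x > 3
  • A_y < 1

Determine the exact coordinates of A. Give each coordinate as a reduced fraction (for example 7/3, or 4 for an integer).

A = (5, 0)

1. A_x = 5  [[BA ⟂ BC ⇒ 1x+2y-5=0] ∩ [|A−(3, 1)|²=5]]
2. A_y = 0  [[BA ⟂ BC ⇒ 1x+2y-5=0] ∩ [|A−(3, 1)|²=5]]
   so A = (5, 0)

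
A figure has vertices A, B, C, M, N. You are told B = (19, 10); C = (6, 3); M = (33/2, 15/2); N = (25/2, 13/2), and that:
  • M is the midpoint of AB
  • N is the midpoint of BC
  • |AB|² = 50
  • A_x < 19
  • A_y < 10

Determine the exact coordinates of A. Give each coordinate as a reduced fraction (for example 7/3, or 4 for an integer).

1. A_x = 14  [A = 2·M−B = 2·(33/2, 15/2)−(19, 10)]
2. A_y = 5  [A = 2·M−B = 2·(33/2, 15/2)−(19, 10)]
   so A = (14, 5)

A = (14, 5)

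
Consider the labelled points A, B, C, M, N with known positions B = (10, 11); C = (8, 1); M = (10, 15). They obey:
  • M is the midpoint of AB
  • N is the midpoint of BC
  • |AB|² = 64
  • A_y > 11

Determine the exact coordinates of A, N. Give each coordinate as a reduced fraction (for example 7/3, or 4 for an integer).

A = (10, 19)
N = (9, 6)

1. A_x = 10  [A = 2·M−B = 2·(10, 15)−(10, 11)]
2. A_y = 19  [A = 2·M−B = 2·(10, 15)−(10, 11)]
   so A = (10, 19)
3. N_x = 9  [2·N = B+C = (10, 11)+(8, 1)]
4. N_y = 6  [2·N = B+C = (10, 11)+(8, 1)]
   so N = (9, 6)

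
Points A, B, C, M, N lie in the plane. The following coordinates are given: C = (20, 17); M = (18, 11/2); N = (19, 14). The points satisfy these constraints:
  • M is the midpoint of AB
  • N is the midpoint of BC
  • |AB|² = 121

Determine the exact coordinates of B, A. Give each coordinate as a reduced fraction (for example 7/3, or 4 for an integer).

B = (18, 11)
A = (18, 0)

1. B_x = 18  [B = 2·N−C = 2·(19, 14)−(20, 17)]
2. B_y = 11  [B = 2·N−C = 2·(19, 14)−(20, 17)]
   so B = (18, 11)
3. A_x = 18  [A = 2·M−B = 2·(18, 11/2)−(18, 11)]
4. A_y = 0  [A = 2·M−B = 2·(18, 11/2)−(18, 11)]
   so A = (18, 0)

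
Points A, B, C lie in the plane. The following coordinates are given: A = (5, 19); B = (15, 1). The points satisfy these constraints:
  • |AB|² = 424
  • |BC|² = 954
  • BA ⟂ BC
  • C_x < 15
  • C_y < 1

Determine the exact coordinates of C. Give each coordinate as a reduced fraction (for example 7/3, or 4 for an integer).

1. C_x = -12  [[BA ⟂ BC ⇒ -10x+18y+132=0] ∩ [|C−(15, 1)|²=954]]
2. C_y = -14  [[BA ⟂ BC ⇒ -10x+18y+132=0] ∩ [|C−(15, 1)|²=954]]
   so C = (-12, -14)

C = (-12, -14)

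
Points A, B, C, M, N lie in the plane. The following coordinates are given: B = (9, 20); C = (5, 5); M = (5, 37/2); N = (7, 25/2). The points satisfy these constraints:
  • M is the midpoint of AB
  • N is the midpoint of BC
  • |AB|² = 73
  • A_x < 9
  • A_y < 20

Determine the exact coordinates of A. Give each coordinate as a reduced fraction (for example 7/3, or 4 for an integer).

A = (1, 17)

1. A_x = 1  [A = 2·M−B = 2·(5, 37/2)−(9, 20)]
2. A_y = 17  [A = 2·M−B = 2·(5, 37/2)−(9, 20)]
   so A = (1, 17)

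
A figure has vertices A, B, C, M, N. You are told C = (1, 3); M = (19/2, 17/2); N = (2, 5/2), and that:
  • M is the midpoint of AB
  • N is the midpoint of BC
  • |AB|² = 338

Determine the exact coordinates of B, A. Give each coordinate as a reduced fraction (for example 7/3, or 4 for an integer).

B = (3, 2)
A = (16, 15)

1. B_x = 3  [B = 2·N−C = 2·(2, 5/2)−(1, 3)]
2. B_y = 2  [B = 2·N−C = 2·(2, 5/2)−(1, 3)]
   so B = (3, 2)
3. A_x = 16  [A = 2·M−B = 2·(19/2, 17/2)−(3, 2)]
4. A_y = 15  [A = 2·M−B = 2·(19/2, 17/2)−(3, 2)]
   so A = (16, 15)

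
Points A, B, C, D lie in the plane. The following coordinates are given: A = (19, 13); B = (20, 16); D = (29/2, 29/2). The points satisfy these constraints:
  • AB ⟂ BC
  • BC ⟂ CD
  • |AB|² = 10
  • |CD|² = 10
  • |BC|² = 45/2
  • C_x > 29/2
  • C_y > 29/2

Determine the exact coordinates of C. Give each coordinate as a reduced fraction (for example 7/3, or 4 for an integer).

C = (31/2, 35/2)

1. C_x = 31/2  [[AB ⟂ BC ⇒ 1x+3y-68=0] ∩ [|C−(29/2, 29/2)|²=10]]
2. C_y = 35/2  [[AB ⟂ BC ⇒ 1x+3y-68=0] ∩ [|C−(29/2, 29/2)|²=10]]
   so C = (31/2, 35/2)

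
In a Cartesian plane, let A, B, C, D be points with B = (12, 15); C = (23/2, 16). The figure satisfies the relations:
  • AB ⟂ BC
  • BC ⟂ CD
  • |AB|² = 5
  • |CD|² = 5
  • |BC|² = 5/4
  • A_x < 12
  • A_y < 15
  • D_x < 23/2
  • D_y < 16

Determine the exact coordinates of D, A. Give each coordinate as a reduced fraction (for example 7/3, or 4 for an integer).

D = (19/2, 15)
A = (10, 14)

1. D_x = 19/2  [[BC ⟂ CD ⇒ -1/2x+1y-41/4=0] ∩ [|D−(23/2, 16)|²=5]]
2. D_y = 15  [[BC ⟂ CD ⇒ -1/2x+1y-41/4=0] ∩ [|D−(23/2, 16)|²=5]]
   so D = (19/2, 15)
3. A_x = 10  [[AB ⟂ BC ⇒ 1/2x-1y+9=0] ∩ [|A−(12, 15)|²=5]]
4. A_y = 14  [[AB ⟂ BC ⇒ 1/2x-1y+9=0] ∩ [|A−(12, 15)|²=5]]
   so A = (10, 14)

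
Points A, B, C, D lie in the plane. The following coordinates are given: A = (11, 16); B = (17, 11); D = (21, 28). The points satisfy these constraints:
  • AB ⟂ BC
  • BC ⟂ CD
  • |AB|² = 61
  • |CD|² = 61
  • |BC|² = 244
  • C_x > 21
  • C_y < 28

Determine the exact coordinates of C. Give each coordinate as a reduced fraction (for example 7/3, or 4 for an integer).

C = (27, 23)

1. C_x = 27  [[AB ⟂ BC ⇒ 6x-5y-47=0] ∩ [|C−(21, 28)|²=61]]
2. C_y = 23  [[AB ⟂ BC ⇒ 6x-5y-47=0] ∩ [|C−(21, 28)|²=61]]
   so C = (27, 23)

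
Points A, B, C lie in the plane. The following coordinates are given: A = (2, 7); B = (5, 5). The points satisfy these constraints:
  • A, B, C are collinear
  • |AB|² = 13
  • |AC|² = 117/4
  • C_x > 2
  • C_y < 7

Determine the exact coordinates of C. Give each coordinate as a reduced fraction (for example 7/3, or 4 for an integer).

C = (13/2, 4)

1. C_x = 13/2  [[A, B, C are collinear ⇒ 2x+3y-25=0] ∩ [|C−(2, 7)|²=117/4]]
2. C_y = 4  [[A, B, C are collinear ⇒ 2x+3y-25=0] ∩ [|C−(2, 7)|²=117/4]]
   so C = (13/2, 4)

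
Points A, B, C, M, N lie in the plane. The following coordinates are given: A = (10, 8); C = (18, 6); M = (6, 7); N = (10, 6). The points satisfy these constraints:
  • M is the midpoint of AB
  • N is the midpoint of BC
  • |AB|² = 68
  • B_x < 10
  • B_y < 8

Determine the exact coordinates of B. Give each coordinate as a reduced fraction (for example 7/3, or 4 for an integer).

B = (2, 6)

1. B_x = 2  [B = 2·M−A = 2·(6, 7)−(10, 8)]
2. B_y = 6  [B = 2·M−A = 2·(6, 7)−(10, 8)]
   so B = (2, 6)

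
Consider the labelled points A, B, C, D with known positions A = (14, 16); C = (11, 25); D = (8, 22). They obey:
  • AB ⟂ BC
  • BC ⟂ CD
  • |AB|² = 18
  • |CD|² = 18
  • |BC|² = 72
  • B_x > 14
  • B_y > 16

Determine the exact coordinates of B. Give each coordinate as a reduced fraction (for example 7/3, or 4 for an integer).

B = (17, 19)

1. B_x = 17  [[BC ⟂ CD ⇒ 3x+3y-108=0] ∩ [|B−(14, 16)|²=18]]
2. B_y = 19  [[BC ⟂ CD ⇒ 3x+3y-108=0] ∩ [|B−(14, 16)|²=18]]
   so B = (17, 19)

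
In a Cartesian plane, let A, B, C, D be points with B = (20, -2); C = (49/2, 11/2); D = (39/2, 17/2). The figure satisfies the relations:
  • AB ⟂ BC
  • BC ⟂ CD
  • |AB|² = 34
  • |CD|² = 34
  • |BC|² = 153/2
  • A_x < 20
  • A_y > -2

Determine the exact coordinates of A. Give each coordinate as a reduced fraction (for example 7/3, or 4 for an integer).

1. A_x = 15  [[AB ⟂ BC ⇒ -9/2x-15/2y+75=0] ∩ [|A−(20, -2)|²=34]]
2. A_y = 1  [[AB ⟂ BC ⇒ -9/2x-15/2y+75=0] ∩ [|A−(20, -2)|²=34]]
   so A = (15, 1)

A = (15, 1)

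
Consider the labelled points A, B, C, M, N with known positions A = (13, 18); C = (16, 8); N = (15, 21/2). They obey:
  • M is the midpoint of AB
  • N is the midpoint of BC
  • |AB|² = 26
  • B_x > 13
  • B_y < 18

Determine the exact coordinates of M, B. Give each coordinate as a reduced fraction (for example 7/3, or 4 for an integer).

M = (27/2, 31/2)
B = (14, 13)

1. B_x = 14  [B = 2·N−C = 2·(15, 21/2)−(16, 8)]
2. B_y = 13  [B = 2·N−C = 2·(15, 21/2)−(16, 8)]
   so B = (14, 13)
3. M_x = 27/2  [2·M = A+B = (13, 18)+(14, 13)]
4. M_y = 31/2  [2·M = A+B = (13, 18)+(14, 13)]
   so M = (27/2, 31/2)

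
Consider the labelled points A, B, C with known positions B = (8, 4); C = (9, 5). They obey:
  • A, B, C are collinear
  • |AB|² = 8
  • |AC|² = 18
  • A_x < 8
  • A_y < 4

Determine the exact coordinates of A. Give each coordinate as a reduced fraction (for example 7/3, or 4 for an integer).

1. A_x = 6  [[A, B, C are collinear ⇒ -1x+1y+4=0] ∩ [|A−(8, 4)|²=8]]
2. A_y = 2  [[A, B, C are collinear ⇒ -1x+1y+4=0] ∩ [|A−(8, 4)|²=8]]
   so A = (6, 2)

A = (6, 2)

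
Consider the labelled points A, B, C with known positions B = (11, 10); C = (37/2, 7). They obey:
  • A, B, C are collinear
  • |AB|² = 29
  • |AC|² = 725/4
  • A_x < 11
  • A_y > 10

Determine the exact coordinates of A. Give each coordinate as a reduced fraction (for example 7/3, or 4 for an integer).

A = (6, 12)

1. A_x = 6  [[A, B, C are collinear ⇒ 3x+15/2y-108=0] ∩ [|A−(11, 10)|²=29]]
2. A_y = 12  [[A, B, C are collinear ⇒ 3x+15/2y-108=0] ∩ [|A−(11, 10)|²=29]]
   so A = (6, 12)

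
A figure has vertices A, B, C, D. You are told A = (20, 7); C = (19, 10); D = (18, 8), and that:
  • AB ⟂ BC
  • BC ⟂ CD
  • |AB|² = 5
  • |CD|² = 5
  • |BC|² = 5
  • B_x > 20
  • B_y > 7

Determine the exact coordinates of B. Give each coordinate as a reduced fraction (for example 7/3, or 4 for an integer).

1. B_x = 21  [[BC ⟂ CD ⇒ 1x+2y-39=0] ∩ [|B−(20, 7)|²=5]]
2. B_y = 9  [[BC ⟂ CD ⇒ 1x+2y-39=0] ∩ [|B−(20, 7)|²=5]]
   so B = (21, 9)

B = (21, 9)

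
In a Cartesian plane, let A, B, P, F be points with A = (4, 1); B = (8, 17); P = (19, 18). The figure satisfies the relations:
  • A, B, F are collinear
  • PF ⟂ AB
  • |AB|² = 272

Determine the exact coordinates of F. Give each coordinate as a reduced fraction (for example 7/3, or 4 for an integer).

F = (151/17, 349/17)

1. F_x = 151/17  [[A, B, F are collinear ⇒ -16x+4y+60=0] ∩ [PF ⟂ AB ⇒ 4x+16y-364=0]]
2. F_y = 349/17  [[A, B, F are collinear ⇒ -16x+4y+60=0] ∩ [PF ⟂ AB ⇒ 4x+16y-364=0]]
   so F = (151/17, 349/17)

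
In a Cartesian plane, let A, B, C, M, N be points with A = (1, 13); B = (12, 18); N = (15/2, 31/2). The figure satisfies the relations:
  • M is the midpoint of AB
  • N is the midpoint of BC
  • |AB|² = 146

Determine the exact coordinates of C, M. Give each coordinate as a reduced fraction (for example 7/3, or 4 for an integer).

C = (3, 13)
M = (13/2, 31/2)

1. M_x = 13/2  [2·M = A+B = (1, 13)+(12, 18)]
2. M_y = 31/2  [2·M = A+B = (1, 13)+(12, 18)]
   so M = (13/2, 31/2)
3. C_x = 3  [C = 2·N−B = 2·(15/2, 31/2)−(12, 18)]
4. C_y = 13  [C = 2·N−B = 2·(15/2, 31/2)−(12, 18)]
   so C = (3, 13)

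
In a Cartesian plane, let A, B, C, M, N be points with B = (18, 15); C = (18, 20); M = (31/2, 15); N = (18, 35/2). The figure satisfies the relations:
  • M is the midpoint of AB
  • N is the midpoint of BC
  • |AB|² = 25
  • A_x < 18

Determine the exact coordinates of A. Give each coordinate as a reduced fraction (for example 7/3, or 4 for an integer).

1. A_x = 13  [A = 2·M−B = 2·(31/2, 15)−(18, 15)]
2. A_y = 15  [A = 2·M−B = 2·(31/2, 15)−(18, 15)]
   so A = (13, 15)

A = (13, 15)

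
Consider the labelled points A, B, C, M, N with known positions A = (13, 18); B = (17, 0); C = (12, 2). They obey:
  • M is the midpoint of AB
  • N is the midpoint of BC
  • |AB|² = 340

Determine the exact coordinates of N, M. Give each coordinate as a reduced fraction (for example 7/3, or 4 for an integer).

N = (29/2, 1)
M = (15, 9)

1. M_x = 15  [2·M = A+B = (13, 18)+(17, 0)]
2. M_y = 9  [2·M = A+B = (13, 18)+(17, 0)]
   so M = (15, 9)
3. N_x = 29/2  [2·N = B+C = (17, 0)+(12, 2)]
4. N_y = 1  [2·N = B+C = (17, 0)+(12, 2)]
   so N = (29/2, 1)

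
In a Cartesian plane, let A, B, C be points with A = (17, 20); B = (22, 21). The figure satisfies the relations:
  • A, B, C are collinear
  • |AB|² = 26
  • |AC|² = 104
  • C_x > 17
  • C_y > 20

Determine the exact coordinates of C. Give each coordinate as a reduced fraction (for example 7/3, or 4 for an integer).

1. C_x = 27  [[A, B, C are collinear ⇒ -1x+5y-83=0] ∩ [|C−(17, 20)|²=104]]
2. C_y = 22  [[A, B, C are collinear ⇒ -1x+5y-83=0] ∩ [|C−(17, 20)|²=104]]
   so C = (27, 22)

C = (27, 22)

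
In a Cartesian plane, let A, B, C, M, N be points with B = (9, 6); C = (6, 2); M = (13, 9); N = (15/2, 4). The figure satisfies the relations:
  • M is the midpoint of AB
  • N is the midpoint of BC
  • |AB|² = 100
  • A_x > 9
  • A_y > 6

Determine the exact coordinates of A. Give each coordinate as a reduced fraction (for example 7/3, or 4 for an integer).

A = (17, 12)

1. A_x = 17  [A = 2·M−B = 2·(13, 9)−(9, 6)]
2. A_y = 12  [A = 2·M−B = 2·(13, 9)−(9, 6)]
   so A = (17, 12)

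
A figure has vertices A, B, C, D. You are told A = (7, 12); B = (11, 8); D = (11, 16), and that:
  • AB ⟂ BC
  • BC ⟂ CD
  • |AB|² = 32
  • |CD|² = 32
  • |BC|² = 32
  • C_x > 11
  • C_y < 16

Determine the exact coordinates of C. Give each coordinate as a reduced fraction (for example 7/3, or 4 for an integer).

1. C_x = 15  [[AB ⟂ BC ⇒ 4x-4y-12=0] ∩ [|C−(11, 16)|²=32]]
2. C_y = 12  [[AB ⟂ BC ⇒ 4x-4y-12=0] ∩ [|C−(11, 16)|²=32]]
   so C = (15, 12)

C = (15, 12)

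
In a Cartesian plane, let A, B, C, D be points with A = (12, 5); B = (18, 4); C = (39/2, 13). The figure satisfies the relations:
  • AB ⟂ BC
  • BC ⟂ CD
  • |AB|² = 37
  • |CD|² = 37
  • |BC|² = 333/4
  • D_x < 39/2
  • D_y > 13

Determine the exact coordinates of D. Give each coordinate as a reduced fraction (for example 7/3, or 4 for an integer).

1. D_x = 27/2  [[BC ⟂ CD ⇒ 3/2x+9y-585/4=0] ∩ [|D−(39/2, 13)|²=37]]
2. D_y = 14  [[BC ⟂ CD ⇒ 3/2x+9y-585/4=0] ∩ [|D−(39/2, 13)|²=37]]
   so D = (27/2, 14)

D = (27/2, 14)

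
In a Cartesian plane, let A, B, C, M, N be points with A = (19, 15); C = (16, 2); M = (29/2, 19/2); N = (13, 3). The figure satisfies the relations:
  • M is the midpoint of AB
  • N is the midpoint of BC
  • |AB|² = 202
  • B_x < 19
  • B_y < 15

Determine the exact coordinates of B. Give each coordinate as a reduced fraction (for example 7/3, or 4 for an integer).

B = (10, 4)

1. B_x = 10  [B = 2·M−A = 2·(29/2, 19/2)−(19, 15)]
2. B_y = 4  [B = 2·M−A = 2·(29/2, 19/2)−(19, 15)]
   so B = (10, 4)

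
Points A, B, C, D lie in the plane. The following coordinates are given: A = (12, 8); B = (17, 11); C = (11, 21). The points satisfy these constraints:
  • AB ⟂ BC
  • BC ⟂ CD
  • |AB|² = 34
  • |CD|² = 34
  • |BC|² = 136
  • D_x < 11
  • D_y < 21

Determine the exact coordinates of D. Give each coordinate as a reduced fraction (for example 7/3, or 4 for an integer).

D = (6, 18)

1. D_x = 6  [[BC ⟂ CD ⇒ -6x+10y-144=0] ∩ [|D−(11, 21)|²=34]]
2. D_y = 18  [[BC ⟂ CD ⇒ -6x+10y-144=0] ∩ [|D−(11, 21)|²=34]]
   so D = (6, 18)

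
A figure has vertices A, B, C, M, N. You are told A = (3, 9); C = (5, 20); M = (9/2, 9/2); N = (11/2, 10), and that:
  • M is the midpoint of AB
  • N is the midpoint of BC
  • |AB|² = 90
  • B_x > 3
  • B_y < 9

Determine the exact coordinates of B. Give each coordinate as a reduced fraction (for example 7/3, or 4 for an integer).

B = (6, 0)

1. B_x = 6  [B = 2·M−A = 2·(9/2, 9/2)−(3, 9)]
2. B_y = 0  [B = 2·M−A = 2·(9/2, 9/2)−(3, 9)]
   so B = (6, 0)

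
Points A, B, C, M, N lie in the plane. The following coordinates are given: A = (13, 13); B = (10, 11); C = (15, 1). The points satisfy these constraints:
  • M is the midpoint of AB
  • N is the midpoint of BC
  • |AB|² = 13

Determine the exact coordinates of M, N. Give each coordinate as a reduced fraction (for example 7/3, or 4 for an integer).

M = (23/2, 12)
N = (25/2, 6)

1. M_x = 23/2  [2·M = A+B = (13, 13)+(10, 11)]
2. M_y = 12  [2·M = A+B = (13, 13)+(10, 11)]
   so M = (23/2, 12)
3. N_x = 25/2  [2·N = B+C = (10, 11)+(15, 1)]
4. N_y = 6  [2·N = B+C = (10, 11)+(15, 1)]
   so N = (25/2, 6)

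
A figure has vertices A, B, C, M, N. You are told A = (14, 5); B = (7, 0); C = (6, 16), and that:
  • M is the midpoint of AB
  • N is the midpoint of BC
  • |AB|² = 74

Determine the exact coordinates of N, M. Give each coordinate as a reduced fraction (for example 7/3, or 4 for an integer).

1. M_x = 21/2  [2·M = A+B = (14, 5)+(7, 0)]
2. M_y = 5/2  [2·M = A+B = (14, 5)+(7, 0)]
   so M = (21/2, 5/2)
3. N_x = 13/2  [2·N = B+C = (7, 0)+(6, 16)]
4. N_y = 8  [2·N = B+C = (7, 0)+(6, 16)]
   so N = (13/2, 8)

N = (13/2, 8)
M = (21/2, 5/2)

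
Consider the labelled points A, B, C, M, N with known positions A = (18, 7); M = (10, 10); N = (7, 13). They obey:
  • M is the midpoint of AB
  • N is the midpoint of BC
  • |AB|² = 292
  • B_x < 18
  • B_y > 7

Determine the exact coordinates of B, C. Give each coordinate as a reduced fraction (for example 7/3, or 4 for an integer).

B = (2, 13)
C = (12, 13)

1. B_x = 2  [B = 2·M−A = 2·(10, 10)−(18, 7)]
2. B_y = 13  [B = 2·M−A = 2·(10, 10)−(18, 7)]
   so B = (2, 13)
3. C_x = 12  [C = 2·N−B = 2·(7, 13)−(2, 13)]
4. C_y = 13  [C = 2·N−B = 2·(7, 13)−(2, 13)]
   so C = (12, 13)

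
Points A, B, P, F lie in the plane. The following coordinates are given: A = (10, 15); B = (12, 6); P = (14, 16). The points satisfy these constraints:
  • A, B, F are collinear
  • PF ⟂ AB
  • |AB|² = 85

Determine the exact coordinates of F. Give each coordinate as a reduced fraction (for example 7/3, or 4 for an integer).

1. F_x = 848/85  [[A, B, F are collinear ⇒ 9x+2y-120=0] ∩ [PF ⟂ AB ⇒ 2x-9y+116=0]]
2. F_y = 1284/85  [[A, B, F are collinear ⇒ 9x+2y-120=0] ∩ [PF ⟂ AB ⇒ 2x-9y+116=0]]
   so F = (848/85, 1284/85)

F = (848/85, 1284/85)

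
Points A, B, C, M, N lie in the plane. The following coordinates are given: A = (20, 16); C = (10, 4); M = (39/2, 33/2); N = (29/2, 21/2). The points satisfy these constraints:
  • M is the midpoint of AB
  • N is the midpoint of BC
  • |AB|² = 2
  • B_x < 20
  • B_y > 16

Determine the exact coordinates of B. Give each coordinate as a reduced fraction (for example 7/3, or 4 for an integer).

B = (19, 17)

1. B_x = 19  [B = 2·M−A = 2·(39/2, 33/2)−(20, 16)]
2. B_y = 17  [B = 2·M−A = 2·(39/2, 33/2)−(20, 16)]
   so B = (19, 17)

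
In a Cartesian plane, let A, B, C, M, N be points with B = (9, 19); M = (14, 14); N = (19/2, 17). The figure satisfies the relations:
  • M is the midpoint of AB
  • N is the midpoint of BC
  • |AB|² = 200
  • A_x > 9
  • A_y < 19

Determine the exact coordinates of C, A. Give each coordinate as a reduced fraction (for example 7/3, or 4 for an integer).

1. A_x = 19  [A = 2·M−B = 2·(14, 14)−(9, 19)]
2. A_y = 9  [A = 2·M−B = 2·(14, 14)−(9, 19)]
   so A = (19, 9)
3. C_x = 10  [C = 2·N−B = 2·(19/2, 17)−(9, 19)]
4. C_y = 15  [C = 2·N−B = 2·(19/2, 17)−(9, 19)]
   so C = (10, 15)

C = (10, 15)
A = (19, 9)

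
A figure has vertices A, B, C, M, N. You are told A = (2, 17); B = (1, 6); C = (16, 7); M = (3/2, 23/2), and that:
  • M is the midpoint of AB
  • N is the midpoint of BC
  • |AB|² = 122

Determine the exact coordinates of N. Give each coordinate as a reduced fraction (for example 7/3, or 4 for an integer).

N = (17/2, 13/2)

1. N_x = 17/2  [2·N = B+C = (1, 6)+(16, 7)]
2. N_y = 13/2  [2·N = B+C = (1, 6)+(16, 7)]
   so N = (17/2, 13/2)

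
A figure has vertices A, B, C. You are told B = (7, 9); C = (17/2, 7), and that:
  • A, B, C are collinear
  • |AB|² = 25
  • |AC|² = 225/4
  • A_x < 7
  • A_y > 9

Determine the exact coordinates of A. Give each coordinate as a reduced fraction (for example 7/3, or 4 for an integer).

1. A_x = 4  [[A, B, C are collinear ⇒ 2x+3/2y-55/2=0] ∩ [|A−(7, 9)|²=25]]
2. A_y = 13  [[A, B, C are collinear ⇒ 2x+3/2y-55/2=0] ∩ [|A−(7, 9)|²=25]]
   so A = (4, 13)

A = (4, 13)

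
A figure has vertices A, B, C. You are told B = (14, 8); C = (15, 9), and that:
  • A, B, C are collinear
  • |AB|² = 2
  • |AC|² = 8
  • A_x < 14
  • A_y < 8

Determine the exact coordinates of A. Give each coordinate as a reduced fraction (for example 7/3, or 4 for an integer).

A = (13, 7)

1. A_x = 13  [[A, B, C are collinear ⇒ -1x+1y+6=0] ∩ [|A−(14, 8)|²=2]]
2. A_y = 7  [[A, B, C are collinear ⇒ -1x+1y+6=0] ∩ [|A−(14, 8)|²=2]]
   so A = (13, 7)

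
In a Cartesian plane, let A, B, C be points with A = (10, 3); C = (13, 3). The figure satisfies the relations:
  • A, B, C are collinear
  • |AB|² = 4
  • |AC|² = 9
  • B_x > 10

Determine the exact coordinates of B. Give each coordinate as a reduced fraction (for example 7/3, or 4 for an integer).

B = (12, 3)

1. B_x = 12  [[A, B, C are collinear ⇒ -3y+9=0] ∩ [|B−(10, 3)|²=4]]
2. B_y = 3  [[A, B, C are collinear ⇒ -3y+9=0] ∩ [|B−(10, 3)|²=4]]
   so B = (12, 3)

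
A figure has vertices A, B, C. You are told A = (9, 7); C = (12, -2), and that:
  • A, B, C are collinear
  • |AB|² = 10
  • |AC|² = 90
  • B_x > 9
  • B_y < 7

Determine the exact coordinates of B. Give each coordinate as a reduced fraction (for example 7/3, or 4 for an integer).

1. B_x = 10  [[A, B, C are collinear ⇒ -9x-3y+102=0] ∩ [|B−(9, 7)|²=10]]
2. B_y = 4  [[A, B, C are collinear ⇒ -9x-3y+102=0] ∩ [|B−(9, 7)|²=10]]
   so B = (10, 4)

B = (10, 4)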